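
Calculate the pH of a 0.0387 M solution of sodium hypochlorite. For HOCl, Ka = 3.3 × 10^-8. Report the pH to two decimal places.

pH = 10.03

OCl- is the conjugate base of the weak acid HOCl.
Kb = Kw/Ka = 1.0×10^-14 / 3.3 × 10^-8 = 3.03 × 10^-7
Kb = [OH-]²/(0.0387 − [OH-]) = 3.03 × 10^-7
Since Kb ≪ C₀, [OH-] ≈ √(Kb·C₀) = 1.08 × 10^-4 M.
([OH-]/C₀ = 0.28% < 5%, so the approximation holds.)
pOH = −log(1.08 × 10^-4) = 3.97; pH = 14.00 − 3.97 = 10.03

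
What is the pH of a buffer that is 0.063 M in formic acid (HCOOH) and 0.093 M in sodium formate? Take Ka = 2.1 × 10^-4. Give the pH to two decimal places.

pH = 3.85

pKa = −log(2.1 × 10^-4) = 3.678
Henderson–Hasselbalch: pH = pKa + log([HCOO-]/[HCOOH]) = 3.678 + log(0.093/0.063)
pH = 3.678 + (+0.169) = 3.85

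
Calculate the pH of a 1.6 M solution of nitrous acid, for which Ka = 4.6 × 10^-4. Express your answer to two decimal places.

HNO2 ⇌ NO2- + H+
Ka = [H+]²/(1.6 − [H+]) = 4.6 × 10^-4
Neglecting [H+] in the denominator: [H+] = √(4.6 × 10^-4 × 1.6) = 2.71 × 10^-2 M
pH = −log[H+] = −log(2.71 × 10^-2) = 1.57

pH = 1.57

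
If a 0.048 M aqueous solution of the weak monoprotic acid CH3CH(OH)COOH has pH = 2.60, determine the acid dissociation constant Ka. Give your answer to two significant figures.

Ka = 1.4 × 10^-4

[H+] = 10^(-2.60) = 2.51 × 10^-3 M
At equilibrium [HA] = 0.048 − 2.51 × 10^-3 = 4.55 × 10^-2 M
Ka = [H+][A-]/[HA] = (2.51 × 10^-3)² / 4.55 × 10^-2 = 1.4 × 10^-4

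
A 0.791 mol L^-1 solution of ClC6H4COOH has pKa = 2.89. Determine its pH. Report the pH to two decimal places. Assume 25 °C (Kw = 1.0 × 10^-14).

ClC6H4COOH ⇌ ClC6H4COO- + H+
Ka = 10^(−2.89) = 1.29 × 10^-3
Ka = [H+]²/(0.791 − [H+]) = 1.29 × 10^-3
Neglecting [H+] in the denominator: [H+] = √(1.29 × 10^-3 × 0.791) = 3.19 × 10^-2 M
([H+]/C₀ = 4% < 5%, so the approximation holds.)
pH = −log[H+] = −log(3.19 × 10^-2) = 1.50

pH = 1.50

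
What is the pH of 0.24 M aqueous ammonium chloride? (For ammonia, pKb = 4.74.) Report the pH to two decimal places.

pH = 4.94

NH4+ is the conjugate acid of the weak base NH3.
Kb = 10^(−4.74) = 1.82 × 10^-5
Ka = Kw/Kb = 1.0×10^-14 / 1.82 × 10^-5 = 5.49 × 10^-10
Ka = [H+]²/(0.24 − [H+]) = 5.49 × 10^-10
Neglecting [H+] in the denominator: [H+] = √(5.49 × 10^-10 × 0.24) = 1.15 × 10^-5 M
Check: 0.0048% ionized — well under 5%, approximation valid.
pH = −log(1.15 × 10^-5) = 4.94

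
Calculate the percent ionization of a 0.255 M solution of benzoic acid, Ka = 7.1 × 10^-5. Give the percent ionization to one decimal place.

C6H5COOH ⇌ C6H5COO- + H+; let x = [H+] at equilibrium.
x ≈ √(Ka·C₀) = √(7.1 × 10^-5 × 0.255) = 4.25 × 10^-3 M
Fraction ionized = 4.25 × 10^-3 / 0.255 = 0.0167 → 1.7%

1.7%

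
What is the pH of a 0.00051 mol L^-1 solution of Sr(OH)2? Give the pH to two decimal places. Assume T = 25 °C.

Sr(OH)2 is a strong base (each formula unit releases 2 OH-); [OH-] = 0.00102 M.
pOH = -log(0.00102) = 2.99
pH = 14.00 - 2.99 = 11.01

pH = 11.01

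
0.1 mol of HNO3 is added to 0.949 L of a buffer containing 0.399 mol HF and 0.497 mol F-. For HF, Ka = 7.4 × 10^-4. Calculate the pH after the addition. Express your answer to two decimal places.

After neutralization: n(HF) = 0.499 mol, n(F-) = 0.397 mol.
pKa = −log(7.4 × 10^-4) = 3.131
Henderson–Hasselbalch with mole ratio 0.397/0.499: pH = 3.131 + (-0.099)

pH = 3.03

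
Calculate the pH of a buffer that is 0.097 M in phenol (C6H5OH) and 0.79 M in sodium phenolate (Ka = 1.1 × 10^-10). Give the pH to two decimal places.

pKa = −log(1.1 × 10^-10) = 9.959
Using pH = pKa + log([base]/[acid]) with [base]/[acid] = 0.79/0.097:
pH = 9.959 + (+0.911) = 10.87

pH = 10.87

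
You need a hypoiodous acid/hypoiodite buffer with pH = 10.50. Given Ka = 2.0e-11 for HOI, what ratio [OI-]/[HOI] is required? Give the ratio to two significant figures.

pKa = -log(2.0 × 10^-11) = 10.699
pH = pKa + log(r) ⇒ log(r) = 10.50 − 10.699 = -0.199
r = [OI-]/[HOI] = 10^(-0.199) = 0.632

ratio = 0.63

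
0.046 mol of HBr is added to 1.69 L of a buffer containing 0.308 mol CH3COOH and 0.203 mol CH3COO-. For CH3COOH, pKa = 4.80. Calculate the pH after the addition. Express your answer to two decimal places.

Added H+ converts CH3COO- to CH3COOH: CH3COOH → 0.354 mol, CH3COO- → 0.157 mol.
pH = pKa + log(n_CH3COO-/n_CH3COOH) = 4.80 + log(0.157/0.354) = 4.80 + (-0.353)

pH = 4.45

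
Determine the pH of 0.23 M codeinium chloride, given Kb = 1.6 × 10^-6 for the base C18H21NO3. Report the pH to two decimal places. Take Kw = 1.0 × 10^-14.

C18H22NO3+ is the conjugate acid of the weak base C18H21NO3.
Ka = Kw/Kb = 1.0×10^-14 / 1.6 × 10^-6 = 6.25 × 10^-9
Ka = [H+]²/(0.23 − [H+]) = 6.25 × 10^-9
Since Ka ≪ C₀, [H+] ≈ √(Ka·C₀) = 3.79 × 10^-5 M.
pH = −log[H+] = −log(3.79 × 10^-5) = 4.42

pH = 4.42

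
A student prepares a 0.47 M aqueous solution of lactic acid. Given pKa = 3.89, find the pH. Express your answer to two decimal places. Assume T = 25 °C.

pH = 2.11

CH3CH(OH)COOH ⇌ CH3CH(OH)COO- + H+
Ka = 10^(−3.89) = 1.29 × 10^-4
Let x = [H+] at equilibrium. Ka = x²/(0.47 − x).
Assume x ≪ 0.47: x ≈ √(1.29 × 10^-4 × 0.47) = 7.79 × 10^-3 M
pH = −log(7.79 × 10^-3) = 2.11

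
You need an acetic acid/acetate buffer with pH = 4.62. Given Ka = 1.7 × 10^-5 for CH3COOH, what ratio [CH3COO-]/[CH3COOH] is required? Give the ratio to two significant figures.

pKa = -log(1.7 × 10^-5) = 4.770
pH = pKa + log(r) ⇒ log(r) = 4.62 − 4.770 = -0.150
r = [CH3COO-]/[CH3COOH] = 10^(-0.150) = 0.708

ratio = 0.71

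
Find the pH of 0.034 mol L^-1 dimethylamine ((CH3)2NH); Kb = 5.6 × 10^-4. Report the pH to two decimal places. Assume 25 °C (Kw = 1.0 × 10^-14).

(CH3)2NH + H2O ⇌ (CH3)2NH2+ + OH-
From the ICE table, Kb = [OH-]²/(0.034 − [OH-]) = 5.6 × 10^-4.
The 5% rule fails; solving [OH-]² + Kb·[OH-] − Kb·C₀ = 0 exactly:
[OH-] = [−0.00056 + √(0.00056² + 7.62e-05)]/2 = 4.09 × 10^-3 M
pOH = 2.39, so pH = 14.00 − pOH = 11.61

pH = 11.61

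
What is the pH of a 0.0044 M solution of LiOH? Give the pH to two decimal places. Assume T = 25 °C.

LiOH is a strong base; [OH-] = 0.0044 M.
pOH = -log(0.0044) = 2.36
pH = 14.00 - 2.36 = 11.64

pH = 11.64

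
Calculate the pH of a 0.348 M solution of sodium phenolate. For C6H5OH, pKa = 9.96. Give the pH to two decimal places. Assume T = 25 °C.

pH = 11.75

C6H5O- is the conjugate base of the weak acid C6H5OH.
Ka = 10^(−9.96) = 1.10 × 10^-10
Kb = Kw/Ka = 1.0×10^-14 / 1.10 × 10^-10 = 9.09 × 10^-5
Kb = x²/(0.348 − x) = 9.09 × 10^-5
Assume x ≪ 0.348: x ≈ √(9.09 × 10^-5 × 0.348) = 5.62 × 10^-3 M
(x/C₀ = 1.6% < 5%, so the approximation holds.)
pOH = −log(5.62 × 10^-3) = 2.25; pH = 14.00 − 2.25 = 11.75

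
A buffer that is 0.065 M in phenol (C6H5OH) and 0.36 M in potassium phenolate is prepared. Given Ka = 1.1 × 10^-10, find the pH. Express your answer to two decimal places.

pKa = −log(1.1 × 10^-10) = 9.959
Henderson–Hasselbalch: pH = pKa + log([C6H5O-]/[C6H5OH]) = 9.959 + log(0.36/0.065)
pH = 9.959 + (+0.743) = 10.70

pH = 10.70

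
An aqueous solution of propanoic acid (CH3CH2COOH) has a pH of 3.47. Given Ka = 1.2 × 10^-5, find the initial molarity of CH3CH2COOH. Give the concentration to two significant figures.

C₀ = 9.9 × 10^-3 M

[H+] = 10^(-3.47) = 3.39 × 10^-4 M = x
Ka = x²/(C₀ − x) ⇒ C₀ = x + x²/Ka
C₀ = 3.39 × 10^-4 + (3.39 × 10^-4)²/(1.2 × 10^-5) = 9.92 × 10^-3 M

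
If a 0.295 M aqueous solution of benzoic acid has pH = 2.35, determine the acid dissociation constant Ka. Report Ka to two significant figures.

Ka = 6.9 × 10^-5

[H+] = 10^(-2.35) = 4.47 × 10^-3 M
At equilibrium [HA] = 0.295 − 4.47 × 10^-3 = 2.91 × 10^-1 M
Ka = [H+][A-]/[HA] = (4.47 × 10^-3)² / 2.91 × 10^-1 = 6.9 × 10^-5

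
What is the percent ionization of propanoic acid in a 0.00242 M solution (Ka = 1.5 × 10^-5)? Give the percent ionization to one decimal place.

7.6%

CH3CH2COOH ⇌ CH3CH2COO- + H+; let x = [H+] at equilibrium.
Ka = x²/(C₀ − x); solving the quadratic gives x = 1.83 × 10^-4 M.
Fraction ionized = 1.83 × 10^-4 / 0.00242 = 0.0756 → 7.6%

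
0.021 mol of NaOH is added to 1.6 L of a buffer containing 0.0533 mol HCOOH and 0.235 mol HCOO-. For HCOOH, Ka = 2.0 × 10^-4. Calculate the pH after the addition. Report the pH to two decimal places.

After neutralization: n(HCOOH) = 0.0323 mol, n(HCOO-) = 0.256 mol.
pKa = −log(2.0 × 10^-4) = 3.699
pH = pKa + log(n_HCOO-/n_HCOOH) = 3.699 + log(0.256/0.0323) = 3.699 + (+0.899)

pH = 4.60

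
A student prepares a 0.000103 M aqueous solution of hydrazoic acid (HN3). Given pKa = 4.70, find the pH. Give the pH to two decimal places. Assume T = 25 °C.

HN3 ⇌ N3- + H+
Ka = 10^(−4.70) = 2.00 × 10^-5
Ka = [H+]²/(0.000103 − [H+]) = 2.00 × 10^-5
The 5% rule fails; solving [H+]² + Ka·[H+] − Ka·C₀ = 0 exactly:
[H+] = (−Ka + √(Ka² + 4·Ka·C₀))/2 = 3.65 × 10^-5 M
pH = −log(3.65 × 10^-5) = 4.44

pH = 4.44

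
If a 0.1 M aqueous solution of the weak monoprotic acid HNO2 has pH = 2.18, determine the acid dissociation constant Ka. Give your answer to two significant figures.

[H+] = 10^(-2.18) = 6.61 × 10^-3 M
At equilibrium [HA] = 0.1 − 6.61 × 10^-3 = 9.34 × 10^-2 M
Ka = [H+][A-]/[HA] = (6.61 × 10^-3)² / 9.34 × 10^-2 = 4.7 × 10^-4

Ka = 4.7 × 10^-4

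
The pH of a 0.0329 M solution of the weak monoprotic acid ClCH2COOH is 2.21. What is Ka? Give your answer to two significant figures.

Ka = 1.4 × 10^-3

[H+] = 10^(-2.21) = 6.17 × 10^-3 M
At equilibrium [HA] = 0.0329 − 6.17 × 10^-3 = 2.67 × 10^-2 M
Ka = [H+][A-]/[HA] = (6.17 × 10^-3)² / 2.67 × 10^-2 = 1.4 × 10^-3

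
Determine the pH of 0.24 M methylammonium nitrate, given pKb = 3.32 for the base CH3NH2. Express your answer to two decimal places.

CH3NH3+ is the conjugate acid of the weak base CH3NH2.
Kb = 10^(−3.32) = 4.79 × 10^-4
Ka = Kw/Kb = 1.0×10^-14 / 4.79 × 10^-4 = 2.09 × 10^-11
Ka = [H+]²/(0.24 − [H+]) = 2.09 × 10^-11
Neglecting [H+] in the denominator: [H+] = √(2.09 × 10^-11 × 0.24) = 2.24 × 10^-6 M
pH = −log[H+] = −log(2.24 × 10^-6) = 5.65

pH = 5.65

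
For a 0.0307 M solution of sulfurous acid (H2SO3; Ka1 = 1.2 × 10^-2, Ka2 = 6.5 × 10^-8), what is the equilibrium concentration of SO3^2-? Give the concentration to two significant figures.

First ionization gives [H+] ≈ [HSO3-] = 1.41 × 10^-2 M.
Second step: Ka2 = [H+][SO3^2-]/[HSO3-] ≈ [SO3^2-] (since [H+] ≈ [HSO3-]).
So [SO3^2-] ≈ Ka2.

6.5 × 10^-8 M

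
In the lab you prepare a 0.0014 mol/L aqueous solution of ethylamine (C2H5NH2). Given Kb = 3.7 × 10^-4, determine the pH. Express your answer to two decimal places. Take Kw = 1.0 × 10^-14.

C2H5NH2 + H2O ⇌ C2H5NH3+ + OH-
From the ICE table, Kb = x²/(0.0014 − x) = 3.7 × 10^-4.
Here C₀/Kb ≈ 3.78, so the small-x approximation fails. Use the quadratic:
x = [−0.00037 + √(0.00037² + 2.07e-06)]/2 = 5.58 × 10^-4 M
pOH = −log(5.58 × 10^-4) = 3.25; pH = 14.00 − 3.25 = 10.75

pH = 10.75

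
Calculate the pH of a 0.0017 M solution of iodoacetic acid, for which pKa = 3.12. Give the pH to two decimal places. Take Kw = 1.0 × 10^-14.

ICH2COOH ⇌ ICH2COO- + H+
Ka = 10^(−3.12) = 7.59 × 10^-4
Ka = x²/(0.0017 − x) = 7.59 × 10^-4
Here C₀/Ka ≈ 2.24, so the small-x approximation fails. Use the quadratic:
x = [−0.000759 + √(0.000759² + 5.16e-06)]/2 = 8.18 × 10^-4 M
pH = −log[H+] = −log(8.18 × 10^-4) = 3.09

pH = 3.09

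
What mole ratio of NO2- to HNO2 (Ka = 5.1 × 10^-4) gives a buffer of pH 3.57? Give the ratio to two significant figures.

ratio = 1.9

pKa = -log(5.1 × 10^-4) = 3.292
pH = pKa + log(r) ⇒ log(r) = 3.57 − 3.292 = +0.278
r = [NO2-]/[HNO2] = 10^(+0.278) = 1.9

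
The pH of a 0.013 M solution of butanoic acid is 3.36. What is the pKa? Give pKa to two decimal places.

pKa = 4.82

[H+] = 10^(-3.36) = 4.37 × 10^-4 M
At equilibrium [HA] = 0.013 − 4.37 × 10^-4 = 1.26 × 10^-2 M
Ka = [H+][A-]/[HA] = (4.37 × 10^-4)² / 1.26 × 10^-2 = 1.52 × 10^-5
pKa = -log(1.52 × 10^-5) = 4.82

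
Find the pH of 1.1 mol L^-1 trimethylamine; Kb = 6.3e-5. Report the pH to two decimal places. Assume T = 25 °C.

pH = 11.92

(CH3)3N + H2O ⇌ (CH3)3NH+ + OH-
Kb = [OH-]²/(1.1 − [OH-]) = 6.3 × 10^-5
Assume [OH-] ≪ 1.1: [OH-] ≈ √(6.3 × 10^-5 × 1.1) = 8.32 × 10^-3 M
([OH-]/C₀ = 0.76% < 5%, so the approximation holds.)
pOH = −log(8.32 × 10^-3) = 2.08; pH = 14.00 − 2.08 = 11.92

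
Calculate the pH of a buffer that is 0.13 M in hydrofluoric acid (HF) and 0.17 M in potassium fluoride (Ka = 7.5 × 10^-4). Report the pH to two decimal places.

pKa = −log(7.5 × 10^-4) = 3.125
Using pH = pKa + log([base]/[acid]) with [base]/[acid] = 0.17/0.13:
pH = 3.125 + (+0.117) = 3.24

pH = 3.24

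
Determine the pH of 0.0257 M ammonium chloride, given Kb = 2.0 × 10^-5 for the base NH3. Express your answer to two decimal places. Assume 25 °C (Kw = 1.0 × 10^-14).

pH = 5.45

NH4+ is the conjugate acid of the weak base NH3.
Ka = Kw/Kb = 1.0×10^-14 / 2.0 × 10^-5 = 5.00 × 10^-10
Ka = x²/(0.0257 − x) = 5.00 × 10^-10
Assume x ≪ 0.0257: x ≈ √(5.00 × 10^-10 × 0.0257) = 3.58 × 10^-6 M
pH = −log[H+] = −log(3.58 × 10^-6) = 5.45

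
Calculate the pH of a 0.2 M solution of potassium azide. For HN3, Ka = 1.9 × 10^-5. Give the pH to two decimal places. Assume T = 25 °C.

N3- is the conjugate base of the weak acid HN3.
Kb = Kw/Ka = 1.0×10^-14 / 1.9 × 10^-5 = 5.26 × 10^-10
Kb = [OH-]²/(0.2 − [OH-]) = 5.26 × 10^-10
Assume [OH-] ≪ 0.2: [OH-] ≈ √(5.26 × 10^-10 × 0.2) = 1.03 × 10^-5 M
([OH-]/C₀ = 0.0051% < 5%, so the approximation holds.)
pOH = −log(1.03 × 10^-5) = 4.99; pH = 14.00 − 4.99 = 9.01

pH = 9.01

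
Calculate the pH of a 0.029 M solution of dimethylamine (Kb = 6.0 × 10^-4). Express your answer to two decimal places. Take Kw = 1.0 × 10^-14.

pH = 11.59

(CH3)2NH + H2O ⇌ (CH3)2NH2+ + OH-
Kb = [OH-]²/(0.029 − [OH-]) = 6.0 × 10^-4
Here C₀/Kb ≈ 48.3, so the small-[OH-] approximation fails. Use the quadratic:
[OH-] = [−0.0006 + √(0.0006² + 6.96e-05)]/2 = 3.88 × 10^-3 M
pOH = 2.41, so pH = 14.00 − pOH = 11.59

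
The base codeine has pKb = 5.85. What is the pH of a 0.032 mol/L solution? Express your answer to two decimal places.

pH = 10.33

C18H21NO3 + H2O ⇌ C18H22NO3+ + OH-
Kb = 10^(−5.85) = 1.41 × 10^-6
Kb = x²/(0.032 − x) = 1.41 × 10^-6
Since Kb ≪ C₀, x ≈ √(Kb·C₀) = 2.12 × 10^-4 M.
(x/C₀ = 0.66% < 5%, so the approximation holds.)
pOH = −log(2.12 × 10^-4) = 3.67; pH = 14.00 − 3.67 = 10.33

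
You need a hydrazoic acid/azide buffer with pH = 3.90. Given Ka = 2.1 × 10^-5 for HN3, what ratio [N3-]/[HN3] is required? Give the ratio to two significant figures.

pKa = -log(2.1 × 10^-5) = 4.678
pH = pKa + log(r) ⇒ log(r) = 3.90 − 4.678 = -0.778
r = [N3-]/[HN3] = 10^(-0.778) = 0.167

ratio = 0.17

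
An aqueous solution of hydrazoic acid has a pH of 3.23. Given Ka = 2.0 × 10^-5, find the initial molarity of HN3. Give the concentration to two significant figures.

[H+] = 10^(-3.23) = 5.89 × 10^-4 M = x
Ka = x²/(C₀ − x) ⇒ C₀ = x + x²/Ka
C₀ = 5.89 × 10^-4 + (5.89 × 10^-4)²/(2.0 × 10^-5) = 1.79 × 10^-2 M

C₀ = 1.8 × 10^-2 M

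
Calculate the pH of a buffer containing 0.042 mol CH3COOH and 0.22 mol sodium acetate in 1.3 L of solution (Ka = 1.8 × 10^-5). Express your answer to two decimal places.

pKa = −log(1.8 × 10^-5) = 4.745
pH = pKa + log([A⁻]/[HA]) = 4.745 + log(0.22/0.042)
pH = 4.745 + (+0.719) = 5.46

pH = 5.46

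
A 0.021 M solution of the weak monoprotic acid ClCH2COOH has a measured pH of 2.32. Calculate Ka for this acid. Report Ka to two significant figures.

[H+] = 10^(-2.32) = 4.79 × 10^-3 M
At equilibrium [HA] = 0.021 − 4.79 × 10^-3 = 1.62 × 10^-2 M
Ka = [H+][A-]/[HA] = (4.79 × 10^-3)² / 1.62 × 10^-2 = 1.4 × 10^-3

Ka = 1.4 × 10^-3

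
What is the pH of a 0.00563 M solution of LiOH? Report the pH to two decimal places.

LiOH is a strong base; [OH-] = 0.00563 M.
pOH = -log(0.00563) = 2.25
pH = 14.00 - 2.25 = 11.75

pH = 11.75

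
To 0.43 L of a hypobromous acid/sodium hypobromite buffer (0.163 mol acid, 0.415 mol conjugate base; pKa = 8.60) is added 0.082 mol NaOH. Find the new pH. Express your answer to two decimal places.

After neutralization: n(HOBr) = 0.081 mol, n(OBr-) = 0.497 mol.
pH = pKa + log([A⁻]/[HA]) = 8.60 + log(0.497/0.081) = 8.60 +0.788

pH = 9.39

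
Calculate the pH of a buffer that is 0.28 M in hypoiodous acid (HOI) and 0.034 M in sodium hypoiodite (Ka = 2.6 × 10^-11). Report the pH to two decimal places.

pKa = −log(2.6 × 10^-11) = 10.585
Henderson–Hasselbalch: pH = pKa + log([OI-]/[HOI]) = 10.585 + log(0.034/0.28)
pH = 10.585 + (-0.916) = 9.67

pH = 9.67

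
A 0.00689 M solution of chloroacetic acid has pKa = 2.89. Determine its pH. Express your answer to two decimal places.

pH = 2.62

ClCH2COOH ⇌ ClCH2COO- + H+
Ka = 10^(−2.89) = 1.29 × 10^-3
From the ICE table, Ka = [H+]²/(0.00689 − [H+]) = 1.29 × 10^-3.
The 5% rule fails; solving [H+]² + Ka·[H+] − Ka·C₀ = 0 exactly:
[H+] = (−Ka + √(Ka² + 4·Ka·C₀))/2 = 2.41 × 10^-3 M
pH = −log(2.41 × 10^-3) = 2.62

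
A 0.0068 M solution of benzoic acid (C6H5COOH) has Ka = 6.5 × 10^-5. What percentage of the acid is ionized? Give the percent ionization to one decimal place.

C6H5COOH ⇌ C6H5COO- + H+; let x = [H+] at equilibrium.
Ka = x²/(C₀ − x); solving the quadratic gives x = 6.33 × 10^-4 M.
% ionization = x/C₀ × 100% = 6.33 × 10^-4/0.0068 × 100% = 9.3%

9.3%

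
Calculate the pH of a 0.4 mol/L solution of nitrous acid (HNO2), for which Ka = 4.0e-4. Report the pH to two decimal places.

pH = 1.90

HNO2 ⇌ NO2- + H+
Let x = [H+] at equilibrium. Ka = x²/(0.4 − x).
Neglecting x in the denominator: x = √(4.0 × 10^-4 × 0.4) = 1.26 × 10^-2 M
Check: 3.2% ionized — well under 5%, approximation valid.
pH = −log(1.26 × 10^-2) = 1.90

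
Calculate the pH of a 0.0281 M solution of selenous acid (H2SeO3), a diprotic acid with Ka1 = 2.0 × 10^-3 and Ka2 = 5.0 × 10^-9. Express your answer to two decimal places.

Ka1 ≫ Ka2, so treat the first dissociation as the only significant source of H+.
Ka1 = x²/(0.0281 − x) = 2.0 × 10^-3
Solving the quadratic: x = (−Ka1 + √(Ka1² + 4·Ka1·C₀))/2 = 6.56 × 10^-3 M
pH = −log(6.56 × 10^-3) = 2.18

pH = 2.18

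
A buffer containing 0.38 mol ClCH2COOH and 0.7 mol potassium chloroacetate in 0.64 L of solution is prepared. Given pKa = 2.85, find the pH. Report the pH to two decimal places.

Henderson–Hasselbalch: pH = pKa + log([ClCH2COO-]/[ClCH2COOH]) = 2.85 + log(0.7/0.38)
pH = 2.85 + (+0.265) = 3.12

pH = 3.12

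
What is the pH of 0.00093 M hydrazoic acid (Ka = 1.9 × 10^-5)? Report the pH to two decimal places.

pH = 3.91

HN3 ⇌ N3- + H+
Ka = [H+]²/(0.00093 − [H+]) = 1.9 × 10^-5
[H+] is not negligible relative to C₀; solve [H+]² + 1.9e-05·[H+] − 1.77e-08 = 0.
[H+] = [−1.9e-05 + √(1.9e-05² + 7.07e-08)]/2 = 1.24 × 10^-4 M
pH = −log(1.24 × 10^-4) = 3.91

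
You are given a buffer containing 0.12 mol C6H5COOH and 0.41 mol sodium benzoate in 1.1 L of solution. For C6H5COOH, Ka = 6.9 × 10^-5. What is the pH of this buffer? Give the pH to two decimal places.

pH = 4.69

pKa = −log(6.9 × 10^-5) = 4.161
pH = pKa + log([A⁻]/[HA]) = 4.161 + log(0.41/0.12)
pH = 4.161 + (+0.534) = 4.69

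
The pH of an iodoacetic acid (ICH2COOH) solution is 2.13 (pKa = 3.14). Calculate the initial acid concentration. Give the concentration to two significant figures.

C₀ = 8.3 × 10^-2 M

[H+] = 10^(-2.13) = 7.41 × 10^-3 M = x
Ka = 10^(−3.14) = 7.24 × 10^-4
Ka = x²/(C₀ − x) ⇒ C₀ = x + x²/Ka
C₀ = 7.41 × 10^-3 + (7.41 × 10^-3)²/(7.24 × 10^-4) = 8.32 × 10^-2 M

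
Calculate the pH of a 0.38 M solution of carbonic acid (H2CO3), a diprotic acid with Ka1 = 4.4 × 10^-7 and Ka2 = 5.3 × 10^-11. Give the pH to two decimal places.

Ka1 ≫ Ka2, so treat the first dissociation as the only significant source of H+.
Ka1 = x²/(0.38 − x) = 4.4 × 10^-7
x ≈ √(4.4 × 10^-7 × 0.38) = 4.09 × 10^-4 M
pH = −log(4.09 × 10^-4) = 3.39

pH = 3.39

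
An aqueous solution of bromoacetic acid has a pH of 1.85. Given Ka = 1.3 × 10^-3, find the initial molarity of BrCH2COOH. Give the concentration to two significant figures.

C₀ = 1.7 × 10^-1 M

[H+] = 10^(-1.85) = 1.41 × 10^-2 M = x
Ka = x²/(C₀ − x) ⇒ C₀ = x + x²/Ka
C₀ = 1.41 × 10^-2 + (1.41 × 10^-2)²/(1.3 × 10^-3) = 1.67 × 10^-1 M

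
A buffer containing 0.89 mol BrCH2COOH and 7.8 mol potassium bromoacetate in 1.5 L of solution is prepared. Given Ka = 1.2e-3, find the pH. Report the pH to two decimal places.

pKa = −log(1.2 × 10^-3) = 2.921
pH = pKa + log([A⁻]/[HA]) = 2.921 + log(7.8/0.89)
pH = 2.921 + (+0.943) = 3.86

pH = 3.86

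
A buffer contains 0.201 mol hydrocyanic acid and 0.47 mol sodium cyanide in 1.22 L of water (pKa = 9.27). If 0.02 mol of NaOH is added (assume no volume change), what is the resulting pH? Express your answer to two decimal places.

pH = 9.70

After neutralization: n(HCN) = 0.181 mol, n(CN-) = 0.49 mol.
pH = pKa + log(n_CN-/n_HCN) = 9.27 + log(0.49/0.181) = 9.27 + (+0.433)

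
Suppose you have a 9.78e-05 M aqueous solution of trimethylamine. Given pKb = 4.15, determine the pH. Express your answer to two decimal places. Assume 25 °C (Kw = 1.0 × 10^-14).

(CH3)3N + H2O ⇌ (CH3)3NH+ + OH-
Kb = 10^(−4.15) = 7.08 × 10^-5
Kb = x²/(9.78e-05 − x) = 7.08 × 10^-5
Here C₀/Kb ≈ 1.38, so the small-x approximation fails. Use the quadratic:
x = [−7.08e-05 + √(7.08e-05² + 2.77e-08)]/2 = 5.50 × 10^-5 M
pOH = −log(5.50 × 10^-5) = 4.26; pH = 14.00 − 4.26 = 9.74

pH = 9.74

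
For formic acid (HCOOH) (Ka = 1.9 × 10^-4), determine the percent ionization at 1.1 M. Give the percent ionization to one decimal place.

1.3%

HCOOH ⇌ HCOO- + H+; let x = [H+] at equilibrium.
x ≈ √(Ka·C₀) = √(1.9 × 10^-4 × 1.1) = 1.45 × 10^-2 M
Fraction ionized = 1.45 × 10^-2 / 1.1 = 0.0132 → 1.3%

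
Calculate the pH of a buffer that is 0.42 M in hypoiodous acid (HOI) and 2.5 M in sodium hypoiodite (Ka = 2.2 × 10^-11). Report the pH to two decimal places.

pKa = −log(2.2 × 10^-11) = 10.658
Henderson–Hasselbalch: pH = pKa + log([OI-]/[HOI]) = 10.658 + log(2.5/0.42)
pH = 10.658 + (+0.775) = 11.43

pH = 11.43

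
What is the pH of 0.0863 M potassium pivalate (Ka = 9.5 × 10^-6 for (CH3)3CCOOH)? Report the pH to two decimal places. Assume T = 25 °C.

pH = 8.98

(CH3)3CCOO- is the conjugate base of the weak acid (CH3)3CCOOH.
Kb = Kw/Ka = 1.0×10^-14 / 9.5 × 10^-6 = 1.05 × 10^-9
From the ICE table, Kb = [OH-]²/(0.0863 − [OH-]) = 1.05 × 10^-9.
Assume [OH-] ≪ 0.0863: [OH-] ≈ √(1.05 × 10^-9 × 0.0863) = 9.52 × 10^-6 M
pOH = −log(9.52 × 10^-6) = 5.02; pH = 14.00 − 5.02 = 8.98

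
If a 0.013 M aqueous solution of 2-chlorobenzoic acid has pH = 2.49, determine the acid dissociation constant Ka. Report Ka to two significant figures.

[H+] = 10^(-2.49) = 3.24 × 10^-3 M
At equilibrium [HA] = 0.013 − 3.24 × 10^-3 = 9.76 × 10^-3 M
Ka = [H+][A-]/[HA] = (3.24 × 10^-3)² / 9.76 × 10^-3 = 1.1 × 10^-3

Ka = 1.1 × 10^-3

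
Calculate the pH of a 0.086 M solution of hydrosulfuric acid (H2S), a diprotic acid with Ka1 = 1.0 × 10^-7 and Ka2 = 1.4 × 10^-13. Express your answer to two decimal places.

Ka1 ≫ Ka2, so treat the first dissociation as the only significant source of H+.
Ka1 = x²/(0.086 − x) = 1.0 × 10^-7
x ≈ √(1.0 × 10^-7 × 0.086) = 9.27 × 10^-5 M
pH = −log(9.27 × 10^-5) = 4.03

pH = 4.03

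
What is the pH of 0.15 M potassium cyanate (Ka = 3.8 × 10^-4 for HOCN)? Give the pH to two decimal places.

OCN- is the conjugate base of the weak acid HOCN.
Kb = Kw/Ka = 1.0×10^-14 / 3.8 × 10^-4 = 2.63 × 10^-11
From the ICE table, Kb = x²/(0.15 − x) = 2.63 × 10^-11.
Neglecting x in the denominator: x = √(2.63 × 10^-11 × 0.15) = 1.99 × 10^-6 M
(x/C₀ = 0.0013% < 5%, so the approximation holds.)
pOH = −log(1.99 × 10^-6) = 5.70; pH = 14.00 − 5.70 = 8.30

pH = 8.30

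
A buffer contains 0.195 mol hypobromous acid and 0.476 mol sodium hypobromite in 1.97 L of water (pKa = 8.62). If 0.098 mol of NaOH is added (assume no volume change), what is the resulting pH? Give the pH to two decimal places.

After neutralization: n(HOBr) = 0.097 mol, n(OBr-) = 0.574 mol.
pH = pKa + log(n_OBr-/n_HOBr) = 8.62 + log(0.574/0.097) = 8.62 + (+0.772)

pH = 9.39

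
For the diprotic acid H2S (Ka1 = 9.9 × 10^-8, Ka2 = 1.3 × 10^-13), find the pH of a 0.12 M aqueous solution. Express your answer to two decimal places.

pH = 3.96

Ka1 ≫ Ka2, so treat the first dissociation as the only significant source of H+.
Ka1 = x²/(0.12 − x) = 9.9 × 10^-8
x ≈ √(9.9 × 10^-8 × 0.12) = 1.09 × 10^-4 M
pH = −log(1.09 × 10^-4) = 3.96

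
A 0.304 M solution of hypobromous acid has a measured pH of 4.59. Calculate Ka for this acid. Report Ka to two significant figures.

[H+] = 10^(-4.59) = 2.57 × 10^-5 M
At equilibrium [HA] = 0.304 − 2.57 × 10^-5 = 3.04 × 10^-1 M
Ka = [H+][A-]/[HA] = (2.57 × 10^-5)² / 3.04 × 10^-1 = 2.2 × 10^-9

Ka = 2.2 × 10^-9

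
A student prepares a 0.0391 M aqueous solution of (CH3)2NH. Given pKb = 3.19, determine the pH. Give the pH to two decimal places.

(CH3)2NH + H2O ⇌ (CH3)2NH2+ + OH-
Kb = 10^(−3.19) = 6.46 × 10^-4
Kb = x²/(0.0391 − x) = 6.46 × 10^-4
The 5% rule fails; solving x² + Kb·x − Kb·C₀ = 0 exactly:
x = (−Kb + √(Kb² + 4·Kb·C₀))/2 = 4.71 × 10^-3 M
pOH = −log(4.71 × 10^-3) = 2.33; pH = 14.00 − 2.33 = 11.67

pH = 11.67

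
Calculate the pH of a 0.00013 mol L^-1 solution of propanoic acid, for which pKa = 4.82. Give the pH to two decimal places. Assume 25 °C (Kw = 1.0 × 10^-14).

pH = 4.43

CH3CH2COOH ⇌ CH3CH2COO- + H+
Ka = 10^(−4.82) = 1.51 × 10^-5
Ka = [H+]²/(0.00013 − [H+]) = 1.51 × 10^-5
Here C₀/Ka ≈ 8.61, so the small-[H+] approximation fails. Use the quadratic:
[H+] = [−1.51e-05 + √(1.51e-05² + 7.85e-09)]/2 = 3.74 × 10^-5 M
pH = −log(3.74 × 10^-5) = 4.43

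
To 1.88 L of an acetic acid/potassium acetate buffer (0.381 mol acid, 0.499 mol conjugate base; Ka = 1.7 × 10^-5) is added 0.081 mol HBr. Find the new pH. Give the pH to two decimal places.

Added H+ converts CH3COO- to CH3COOH: CH3COOH → 0.462 mol, CH3COO- → 0.418 mol.
pKa = −log(1.7 × 10^-5) = 4.770
pH = pKa + log(n_CH3COO-/n_CH3COOH) = 4.770 + log(0.418/0.462) = 4.770 + (-0.043)

pH = 4.73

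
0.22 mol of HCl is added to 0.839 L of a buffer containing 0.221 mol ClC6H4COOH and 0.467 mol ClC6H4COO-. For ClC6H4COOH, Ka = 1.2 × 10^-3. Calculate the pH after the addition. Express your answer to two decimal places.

Added H+ converts ClC6H4COO- to ClC6H4COOH: ClC6H4COOH → 0.441 mol, ClC6H4COO- → 0.247 mol.
pKa = −log(1.2 × 10^-3) = 2.921
pH = pKa + log([A⁻]/[HA]) = 2.921 + log(0.247/0.441) = 2.921 -0.252

pH = 2.67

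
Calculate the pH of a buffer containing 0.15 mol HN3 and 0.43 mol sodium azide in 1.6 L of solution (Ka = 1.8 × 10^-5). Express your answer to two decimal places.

pH = 5.20

pKa = −log(1.8 × 10^-5) = 4.745
Using pH = pKa + log([base]/[acid]) with [base]/[acid] = 0.43/0.15:
pH = 4.745 + (+0.457) = 5.20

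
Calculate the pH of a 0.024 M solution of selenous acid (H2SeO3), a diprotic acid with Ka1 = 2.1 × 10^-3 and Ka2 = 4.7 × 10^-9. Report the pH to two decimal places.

Ka1 ≫ Ka2, so treat the first dissociation as the only significant source of H+.
Ka1 = x²/(0.024 − x) = 2.1 × 10^-3
Solving the quadratic: x = (−Ka1 + √(Ka1² + 4·Ka1·C₀))/2 = 6.13 × 10^-3 M
pH = −log(6.13 × 10^-3) = 2.21

pH = 2.21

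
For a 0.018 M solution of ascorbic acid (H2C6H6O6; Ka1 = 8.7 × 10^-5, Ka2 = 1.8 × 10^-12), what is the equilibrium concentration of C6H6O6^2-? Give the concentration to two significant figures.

First ionization gives [H+] ≈ [HC6H6O6-] = 1.21 × 10^-3 M.
Second step: Ka2 = [H+][C6H6O6^2-]/[HC6H6O6-] ≈ [C6H6O6^2-] (since [H+] ≈ [HC6H6O6-]).
So [C6H6O6^2-] ≈ Ka2.

1.8 × 10^-12 M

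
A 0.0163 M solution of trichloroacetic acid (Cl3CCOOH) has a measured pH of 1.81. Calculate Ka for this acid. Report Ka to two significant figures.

Ka = 3.0 × 10^-1

[H+] = 10^(-1.81) = 1.55 × 10^-2 M
At equilibrium [HA] = 0.0163 − 1.55 × 10^-2 = 8.00 × 10^-4 M
Ka = [H+][A-]/[HA] = (1.55 × 10^-2)² / 8.00 × 10^-4 = 3.0 × 10^-1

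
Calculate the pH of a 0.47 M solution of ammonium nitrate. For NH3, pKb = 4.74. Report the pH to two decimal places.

NH4+ is the conjugate acid of the weak base NH3.
Kb = 10^(−4.74) = 1.82 × 10^-5
Ka = Kw/Kb = 1.0×10^-14 / 1.82 × 10^-5 = 5.49 × 10^-10
Ka = x²/(0.47 − x) = 5.49 × 10^-10
Neglecting x in the denominator: x = √(5.49 × 10^-10 × 0.47) = 1.61 × 10^-5 M
pH = −log[H+] = −log(1.61 × 10^-5) = 4.79

pH = 4.79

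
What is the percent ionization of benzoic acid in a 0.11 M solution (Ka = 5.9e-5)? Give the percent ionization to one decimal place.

C6H5COOH ⇌ C6H5COO- + H+; let x = [H+] at equilibrium.
x ≈ √(Ka·C₀) = √(5.9 × 10^-5 × 0.11) = 2.55 × 10^-3 M
Fraction ionized = 2.55 × 10^-3 / 0.11 = 0.0232 → 2.3%

2.3%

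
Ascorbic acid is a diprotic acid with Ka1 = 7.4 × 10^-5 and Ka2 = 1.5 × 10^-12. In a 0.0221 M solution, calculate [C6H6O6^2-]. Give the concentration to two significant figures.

1.5 × 10^-12 M

First ionization gives [H+] ≈ [HC6H6O6-] = 1.24 × 10^-3 M.
Second step: Ka2 = [H+][C6H6O6^2-]/[HC6H6O6-] ≈ [C6H6O6^2-] (since [H+] ≈ [HC6H6O6-]).
So [C6H6O6^2-] ≈ Ka2.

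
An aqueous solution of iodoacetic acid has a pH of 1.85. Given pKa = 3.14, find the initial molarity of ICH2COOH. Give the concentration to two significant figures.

[H+] = 10^(-1.85) = 1.41 × 10^-2 M = x
Ka = 10^(−3.14) = 7.24 × 10^-4
Ka = x²/(C₀ − x) ⇒ C₀ = x + x²/Ka
C₀ = 1.41 × 10^-2 + (1.41 × 10^-2)²/(7.24 × 10^-4) = 2.89 × 10^-1 M

C₀ = 2.9 × 10^-1 M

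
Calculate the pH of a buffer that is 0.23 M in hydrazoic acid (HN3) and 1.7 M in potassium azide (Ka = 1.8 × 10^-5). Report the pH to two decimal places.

pH = 5.61

pKa = −log(1.8 × 10^-5) = 4.745
pH = pKa + log([A⁻]/[HA]) = 4.745 + log(1.7/0.23)
pH = 4.745 + (+0.869) = 5.61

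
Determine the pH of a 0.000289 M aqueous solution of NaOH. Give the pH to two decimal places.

NaOH is a strong base; [OH-] = 0.000289 M.
pOH = -log(0.000289) = 3.54
pH = 14.00 - 3.54 = 10.46

pH = 10.46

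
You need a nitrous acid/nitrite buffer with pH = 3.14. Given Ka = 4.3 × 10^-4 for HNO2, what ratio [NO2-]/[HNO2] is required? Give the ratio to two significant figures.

ratio = 0.59

pKa = -log(4.3 × 10^-4) = 3.367
pH = pKa + log(r) ⇒ log(r) = 3.14 − 3.367 = -0.227
r = [NO2-]/[HNO2] = 10^(-0.227) = 0.593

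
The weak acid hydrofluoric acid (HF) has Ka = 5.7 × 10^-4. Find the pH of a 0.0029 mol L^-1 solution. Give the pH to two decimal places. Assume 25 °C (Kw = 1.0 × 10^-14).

pH = 2.99

HF ⇌ F- + H+
Ka = [H+]²/(0.0029 − [H+]) = 5.7 × 10^-4
[H+] is not negligible relative to C₀; solve [H+]² + 0.00057·[H+] − 1.65e-06 = 0.
[H+] = (−Ka + √(Ka² + 4·Ka·C₀))/2 = 1.03 × 10^-3 M
pH = −log(1.03 × 10^-3) = 2.99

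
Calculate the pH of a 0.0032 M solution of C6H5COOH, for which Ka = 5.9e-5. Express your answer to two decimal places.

C6H5COOH ⇌ C6H5COO- + H+
Ka = [H+]²/(0.0032 − [H+]) = 5.9 × 10^-5
Here C₀/Ka ≈ 54.2, so the small-[H+] approximation fails. Use the quadratic:
[H+] = [−5.9e-05 + √(5.9e-05² + 7.55e-07)]/2 = 4.06 × 10^-4 M
pH = −log(4.06 × 10^-4) = 3.39

pH = 3.39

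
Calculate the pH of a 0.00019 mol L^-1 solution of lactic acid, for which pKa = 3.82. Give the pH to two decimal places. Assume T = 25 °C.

pH = 3.96

CH3CH(OH)COOH ⇌ CH3CH(OH)COO- + H+
Ka = 10^(−3.82) = 1.51 × 10^-4
Ka = [H+]²/(0.00019 − [H+]) = 1.51 × 10^-4
[H+] is not negligible relative to C₀; solve [H+]² + 0.000151·[H+] − 2.87e-08 = 0.
[H+] = [−0.000151 + √(0.000151² + 1.15e-07)]/2 = 1.10 × 10^-4 M
pH = −log(1.10 × 10^-4) = 3.96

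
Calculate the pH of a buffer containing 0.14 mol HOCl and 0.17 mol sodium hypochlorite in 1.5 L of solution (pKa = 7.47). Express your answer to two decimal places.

pH = 7.55

Using pH = pKa + log([base]/[acid]) with [base]/[acid] = 0.17/0.14:
pH = 7.47 + (+0.084) = 7.55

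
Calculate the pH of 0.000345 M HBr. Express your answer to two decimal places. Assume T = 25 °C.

pH = 3.46

HBr is a strong acid and dissociates completely, so [H+] = 0.000345 M.
pH = -log(0.000345) = 3.46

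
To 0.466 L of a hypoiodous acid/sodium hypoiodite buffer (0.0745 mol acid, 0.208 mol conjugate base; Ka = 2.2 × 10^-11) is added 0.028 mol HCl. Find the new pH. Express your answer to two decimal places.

pH = 10.90

Added H+ converts OI- to HOI: HOI → 0.102 mol, OI- → 0.18 mol.
pKa = −log(2.2 × 10^-11) = 10.658
Henderson–Hasselbalch with mole ratio 0.18/0.102: pH = 10.658 + (+0.247)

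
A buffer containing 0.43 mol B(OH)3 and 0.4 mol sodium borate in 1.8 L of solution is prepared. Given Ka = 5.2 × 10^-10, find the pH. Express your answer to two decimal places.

pH = 9.25

pKa = −log(5.2 × 10^-10) = 9.284
Using pH = pKa + log([base]/[acid]) with [base]/[acid] = 0.4/0.43:
pH = 9.284 + (-0.031) = 9.25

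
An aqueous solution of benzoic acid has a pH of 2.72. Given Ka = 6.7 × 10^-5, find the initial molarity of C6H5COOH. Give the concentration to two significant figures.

[H+] = 10^(-2.72) = 1.91 × 10^-3 M = x
Ka = x²/(C₀ − x) ⇒ C₀ = x + x²/Ka
C₀ = 1.91 × 10^-3 + (1.91 × 10^-3)²/(6.7 × 10^-5) = 5.64 × 10^-2 M

C₀ = 5.6 × 10^-2 M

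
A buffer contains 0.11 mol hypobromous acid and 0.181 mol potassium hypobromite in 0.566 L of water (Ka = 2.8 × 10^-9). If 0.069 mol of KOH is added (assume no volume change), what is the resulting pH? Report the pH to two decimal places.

pH = 9.34

OH- converts HOBr to OBr-: HOBr → 0.041 mol, OBr- → 0.25 mol.
pKa = −log(2.8 × 10^-9) = 8.553
pH = pKa + log(n_OBr-/n_HOBr) = 8.553 + log(0.25/0.041) = 8.553 + (+0.785)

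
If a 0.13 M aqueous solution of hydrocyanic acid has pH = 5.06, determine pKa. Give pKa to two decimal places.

[H+] = 10^(-5.06) = 8.71 × 10^-6 M
At equilibrium [HA] = 0.13 − 8.71 × 10^-6 = 1.30 × 10^-1 M
Ka = [H+][A-]/[HA] = (8.71 × 10^-6)² / 1.30 × 10^-1 = 5.84 × 10^-10
pKa = -log(5.84 × 10^-10) = 9.23

pKa = 9.23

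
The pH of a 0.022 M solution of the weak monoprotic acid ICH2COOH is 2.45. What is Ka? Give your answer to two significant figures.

[H+] = 10^(-2.45) = 3.55 × 10^-3 M
At equilibrium [HA] = 0.022 − 3.55 × 10^-3 = 1.84 × 10^-2 M
Ka = [H+][A-]/[HA] = (3.55 × 10^-3)² / 1.84 × 10^-2 = 6.8 × 10^-4

Ka = 6.8 × 10^-4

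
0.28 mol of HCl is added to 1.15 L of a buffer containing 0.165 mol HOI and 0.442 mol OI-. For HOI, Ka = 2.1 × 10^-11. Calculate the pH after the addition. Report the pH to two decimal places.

pH = 10.24

After neutralization: n(HOI) = 0.445 mol, n(OI-) = 0.162 mol.
pKa = −log(2.1 × 10^-11) = 10.678
pH = pKa + log([A⁻]/[HA]) = 10.678 + log(0.162/0.445) = 10.678 -0.439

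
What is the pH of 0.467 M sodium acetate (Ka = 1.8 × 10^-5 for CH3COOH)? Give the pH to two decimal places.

pH = 9.21

CH3COO- is the conjugate base of the weak acid CH3COOH.
Kb = Kw/Ka = 1.0×10^-14 / 1.8 × 10^-5 = 5.56 × 10^-10
From the ICE table, Kb = x²/(0.467 − x) = 5.56 × 10^-10.
Since Kb ≪ C₀, x ≈ √(Kb·C₀) = 1.61 × 10^-5 M.
pOH = 4.79, so pH = 14.00 − pOH = 9.21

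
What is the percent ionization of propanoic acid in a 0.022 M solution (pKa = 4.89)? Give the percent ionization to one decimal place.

2.4%

CH3CH2COOH ⇌ CH3CH2COO- + H+; let x = [H+] at equilibrium.
Ka = 10^(−4.89) = 1.29 × 10^-5
x ≈ √(Ka·C₀) = √(1.29 × 10^-5 × 0.022) = 5.33 × 10^-4 M
Fraction ionized = 5.33 × 10^-4 / 0.022 = 0.0242 → 2.4%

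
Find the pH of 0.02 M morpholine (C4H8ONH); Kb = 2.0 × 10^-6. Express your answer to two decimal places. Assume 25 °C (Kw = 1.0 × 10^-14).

pH = 10.30

C4H8ONH + H2O ⇌ C4H8ONH2+ + OH-
Let x = [OH-] at equilibrium. Kb = x²/(0.02 − x).
Since Kb ≪ C₀, x ≈ √(Kb·C₀) = 2.00 × 10^-4 M.
pOH = −log(2.00 × 10^-4) = 3.70; pH = 14.00 − 3.70 = 10.30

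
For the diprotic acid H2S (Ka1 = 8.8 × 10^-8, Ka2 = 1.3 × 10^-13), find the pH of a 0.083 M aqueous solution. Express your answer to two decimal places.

pH = 4.07

Ka1 ≫ Ka2, so treat the first dissociation as the only significant source of H+.
Ka1 = x²/(0.083 − x) = 8.8 × 10^-8
x ≈ √(8.8 × 10^-8 × 0.083) = 8.55 × 10^-5 M
pH = −log(8.55 × 10^-5) = 4.07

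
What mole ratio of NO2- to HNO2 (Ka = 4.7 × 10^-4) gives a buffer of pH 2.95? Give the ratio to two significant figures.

pKa = -log(4.7 × 10^-4) = 3.328
pH = pKa + log(r) ⇒ log(r) = 2.95 − 3.328 = -0.378
r = [NO2-]/[HNO2] = 10^(-0.378) = 0.419

ratio = 0.42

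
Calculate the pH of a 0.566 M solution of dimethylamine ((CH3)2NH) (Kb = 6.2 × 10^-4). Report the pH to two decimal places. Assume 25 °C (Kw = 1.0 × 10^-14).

pH = 12.27

(CH3)2NH + H2O ⇌ (CH3)2NH2+ + OH-
Kb = x²/(0.566 − x) = 6.2 × 10^-4
Neglecting x in the denominator: x = √(6.2 × 10^-4 × 0.566) = 1.87 × 10^-2 M
(x/C₀ = 3.3% < 5%, so the approximation holds.)
pOH = 1.73, so pH = 14.00 − pOH = 12.27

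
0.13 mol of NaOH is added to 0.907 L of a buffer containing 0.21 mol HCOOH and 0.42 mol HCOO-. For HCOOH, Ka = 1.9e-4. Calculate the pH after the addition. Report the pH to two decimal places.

pH = 4.56

OH- converts HCOOH to HCOO-: HCOOH → 0.08 mol, HCOO- → 0.55 mol.
pKa = −log(1.9 × 10^-4) = 3.721
pH = pKa + log([A⁻]/[HA]) = 3.721 + log(0.55/0.08) = 3.721 +0.837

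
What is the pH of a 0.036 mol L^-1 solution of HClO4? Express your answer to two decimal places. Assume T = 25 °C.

HClO4 is a strong acid and dissociates completely, so [H+] = 0.036 M.
pH = -log(0.036) = 1.44

pH = 1.44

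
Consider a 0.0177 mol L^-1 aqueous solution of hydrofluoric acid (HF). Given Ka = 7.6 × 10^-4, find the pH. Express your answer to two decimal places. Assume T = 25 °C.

pH = 2.48

HF ⇌ F- + H+
Ka = x²/(0.0177 − x) = 7.6 × 10^-4
Here C₀/Ka ≈ 23.3, so the small-x approximation fails. Use the quadratic:
x = [−0.00076 + √(0.00076² + 5.38e-05)]/2 = 3.31 × 10^-3 M
pH = −log(3.31 × 10^-3) = 2.48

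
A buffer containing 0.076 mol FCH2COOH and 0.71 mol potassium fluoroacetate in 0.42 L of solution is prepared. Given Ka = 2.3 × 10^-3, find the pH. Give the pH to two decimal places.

pH = 3.61

pKa = −log(2.3 × 10^-3) = 2.638
pH = pKa + log([A⁻]/[HA]) = 2.638 + log(0.71/0.076)
pH = 2.638 + (+0.970) = 3.61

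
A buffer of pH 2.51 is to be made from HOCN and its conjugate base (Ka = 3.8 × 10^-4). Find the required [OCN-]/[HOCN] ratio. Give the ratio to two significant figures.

pKa = -log(3.8 × 10^-4) = 3.420
pH = pKa + log(r) ⇒ log(r) = 2.51 − 3.420 = -0.910
r = [OCN-]/[HOCN] = 10^(-0.910) = 0.123

ratio = 0.12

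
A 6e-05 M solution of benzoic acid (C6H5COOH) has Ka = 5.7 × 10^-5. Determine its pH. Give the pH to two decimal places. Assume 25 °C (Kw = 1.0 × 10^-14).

C6H5COOH ⇌ C6H5COO- + H+
From the ICE table, Ka = [H+]²/(6e-05 − [H+]) = 5.7 × 10^-5.
Here C₀/Ka ≈ 1.05, so the small-[H+] approximation fails. Use the quadratic:
[H+] = (−Ka + √(Ka² + 4·Ka·C₀))/2 = 3.66 × 10^-5 M
pH = −log[H+] = −log(3.66 × 10^-5) = 4.44

pH = 4.44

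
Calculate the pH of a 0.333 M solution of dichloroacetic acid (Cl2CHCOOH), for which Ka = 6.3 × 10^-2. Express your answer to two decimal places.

pH = 0.93

Cl2CHCOOH ⇌ Cl2CHCOO- + H+
Let x = [H+] at equilibrium. Ka = x²/(0.333 − x).
x is not negligible relative to C₀; solve x² + 0.063·x − 0.021 = 0.
x = [−0.063 + √(0.063² + 0.0839)]/2 = 1.17 × 10^-1 M
pH = −log[H+] = −log(1.17 × 10^-1) = 0.93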